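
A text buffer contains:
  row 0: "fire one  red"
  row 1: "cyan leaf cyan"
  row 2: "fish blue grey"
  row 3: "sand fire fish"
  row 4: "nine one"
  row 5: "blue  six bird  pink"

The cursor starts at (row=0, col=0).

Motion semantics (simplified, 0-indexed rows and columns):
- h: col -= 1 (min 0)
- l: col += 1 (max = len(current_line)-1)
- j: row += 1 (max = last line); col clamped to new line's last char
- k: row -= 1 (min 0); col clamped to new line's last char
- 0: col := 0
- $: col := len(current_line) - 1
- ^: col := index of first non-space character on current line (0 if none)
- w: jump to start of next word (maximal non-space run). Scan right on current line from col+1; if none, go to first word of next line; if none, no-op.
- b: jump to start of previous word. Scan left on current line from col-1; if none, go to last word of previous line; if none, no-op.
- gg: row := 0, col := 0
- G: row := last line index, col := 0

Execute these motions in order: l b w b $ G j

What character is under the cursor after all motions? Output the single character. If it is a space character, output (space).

After 1 (l): row=0 col=1 char='i'
After 2 (b): row=0 col=0 char='f'
After 3 (w): row=0 col=5 char='o'
After 4 (b): row=0 col=0 char='f'
After 5 ($): row=0 col=12 char='d'
After 6 (G): row=5 col=0 char='b'
After 7 (j): row=5 col=0 char='b'

Answer: b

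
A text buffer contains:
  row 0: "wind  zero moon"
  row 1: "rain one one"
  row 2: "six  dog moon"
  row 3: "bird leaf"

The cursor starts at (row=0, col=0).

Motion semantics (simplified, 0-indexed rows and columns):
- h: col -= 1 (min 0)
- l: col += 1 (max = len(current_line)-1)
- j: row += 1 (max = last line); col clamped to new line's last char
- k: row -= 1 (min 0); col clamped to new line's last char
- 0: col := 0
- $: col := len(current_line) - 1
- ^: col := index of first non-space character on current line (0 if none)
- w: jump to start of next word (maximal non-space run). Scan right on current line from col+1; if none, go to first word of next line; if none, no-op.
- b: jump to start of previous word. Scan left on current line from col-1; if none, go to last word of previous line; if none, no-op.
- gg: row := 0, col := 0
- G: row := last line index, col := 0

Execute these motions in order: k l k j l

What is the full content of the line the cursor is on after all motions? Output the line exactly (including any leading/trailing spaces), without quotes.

After 1 (k): row=0 col=0 char='w'
After 2 (l): row=0 col=1 char='i'
After 3 (k): row=0 col=1 char='i'
After 4 (j): row=1 col=1 char='a'
After 5 (l): row=1 col=2 char='i'

Answer: rain one one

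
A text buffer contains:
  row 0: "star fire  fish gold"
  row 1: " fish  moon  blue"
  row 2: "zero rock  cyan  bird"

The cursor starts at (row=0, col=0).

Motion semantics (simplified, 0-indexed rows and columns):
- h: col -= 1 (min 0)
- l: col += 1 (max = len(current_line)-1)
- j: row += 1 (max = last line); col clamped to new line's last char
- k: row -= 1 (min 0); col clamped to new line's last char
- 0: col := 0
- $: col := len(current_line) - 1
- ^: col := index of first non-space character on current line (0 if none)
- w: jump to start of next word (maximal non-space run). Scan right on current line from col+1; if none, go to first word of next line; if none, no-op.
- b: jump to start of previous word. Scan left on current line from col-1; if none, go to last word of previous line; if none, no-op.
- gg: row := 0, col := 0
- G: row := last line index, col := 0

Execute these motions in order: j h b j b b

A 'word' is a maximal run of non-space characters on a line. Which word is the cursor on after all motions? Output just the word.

After 1 (j): row=1 col=0 char='_'
After 2 (h): row=1 col=0 char='_'
After 3 (b): row=0 col=16 char='g'
After 4 (j): row=1 col=16 char='e'
After 5 (b): row=1 col=13 char='b'
After 6 (b): row=1 col=7 char='m'

Answer: moon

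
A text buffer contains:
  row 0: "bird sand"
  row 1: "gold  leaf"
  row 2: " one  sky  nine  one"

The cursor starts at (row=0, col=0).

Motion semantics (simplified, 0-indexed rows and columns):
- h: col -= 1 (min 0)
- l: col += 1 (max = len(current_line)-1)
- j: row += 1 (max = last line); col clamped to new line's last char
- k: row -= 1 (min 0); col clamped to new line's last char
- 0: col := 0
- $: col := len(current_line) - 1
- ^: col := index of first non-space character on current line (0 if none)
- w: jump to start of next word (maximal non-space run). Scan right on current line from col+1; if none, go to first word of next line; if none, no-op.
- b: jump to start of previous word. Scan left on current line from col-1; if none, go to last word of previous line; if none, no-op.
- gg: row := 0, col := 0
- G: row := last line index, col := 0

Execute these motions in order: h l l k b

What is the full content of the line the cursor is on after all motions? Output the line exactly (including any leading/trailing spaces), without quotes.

After 1 (h): row=0 col=0 char='b'
After 2 (l): row=0 col=1 char='i'
After 3 (l): row=0 col=2 char='r'
After 4 (k): row=0 col=2 char='r'
After 5 (b): row=0 col=0 char='b'

Answer: bird sand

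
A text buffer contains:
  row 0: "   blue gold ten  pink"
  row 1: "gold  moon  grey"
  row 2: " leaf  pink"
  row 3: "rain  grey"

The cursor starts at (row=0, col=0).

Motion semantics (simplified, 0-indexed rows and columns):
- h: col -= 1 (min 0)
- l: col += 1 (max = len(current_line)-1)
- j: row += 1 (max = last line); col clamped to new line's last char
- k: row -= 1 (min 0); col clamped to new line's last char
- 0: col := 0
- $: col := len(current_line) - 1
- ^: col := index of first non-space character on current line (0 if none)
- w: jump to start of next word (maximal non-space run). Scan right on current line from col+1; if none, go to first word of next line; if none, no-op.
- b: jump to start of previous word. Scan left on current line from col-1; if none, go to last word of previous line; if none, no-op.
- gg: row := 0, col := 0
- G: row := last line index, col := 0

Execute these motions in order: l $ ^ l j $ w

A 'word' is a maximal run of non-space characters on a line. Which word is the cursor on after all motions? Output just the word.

Answer: leaf

Derivation:
After 1 (l): row=0 col=1 char='_'
After 2 ($): row=0 col=21 char='k'
After 3 (^): row=0 col=3 char='b'
After 4 (l): row=0 col=4 char='l'
After 5 (j): row=1 col=4 char='_'
After 6 ($): row=1 col=15 char='y'
After 7 (w): row=2 col=1 char='l'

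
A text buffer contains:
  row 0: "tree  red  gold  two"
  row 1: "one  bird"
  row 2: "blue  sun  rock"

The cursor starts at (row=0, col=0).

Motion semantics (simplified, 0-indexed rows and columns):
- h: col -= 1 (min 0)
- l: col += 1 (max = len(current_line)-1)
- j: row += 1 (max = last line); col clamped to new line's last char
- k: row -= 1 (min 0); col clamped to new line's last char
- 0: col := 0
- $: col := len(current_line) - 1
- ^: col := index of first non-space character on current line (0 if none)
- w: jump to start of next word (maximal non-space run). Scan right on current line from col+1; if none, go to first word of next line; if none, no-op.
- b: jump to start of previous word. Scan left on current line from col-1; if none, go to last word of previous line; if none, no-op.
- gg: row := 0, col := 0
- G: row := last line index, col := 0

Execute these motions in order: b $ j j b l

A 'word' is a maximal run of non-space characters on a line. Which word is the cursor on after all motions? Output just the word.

Answer: sun

Derivation:
After 1 (b): row=0 col=0 char='t'
After 2 ($): row=0 col=19 char='o'
After 3 (j): row=1 col=8 char='d'
After 4 (j): row=2 col=8 char='n'
After 5 (b): row=2 col=6 char='s'
After 6 (l): row=2 col=7 char='u'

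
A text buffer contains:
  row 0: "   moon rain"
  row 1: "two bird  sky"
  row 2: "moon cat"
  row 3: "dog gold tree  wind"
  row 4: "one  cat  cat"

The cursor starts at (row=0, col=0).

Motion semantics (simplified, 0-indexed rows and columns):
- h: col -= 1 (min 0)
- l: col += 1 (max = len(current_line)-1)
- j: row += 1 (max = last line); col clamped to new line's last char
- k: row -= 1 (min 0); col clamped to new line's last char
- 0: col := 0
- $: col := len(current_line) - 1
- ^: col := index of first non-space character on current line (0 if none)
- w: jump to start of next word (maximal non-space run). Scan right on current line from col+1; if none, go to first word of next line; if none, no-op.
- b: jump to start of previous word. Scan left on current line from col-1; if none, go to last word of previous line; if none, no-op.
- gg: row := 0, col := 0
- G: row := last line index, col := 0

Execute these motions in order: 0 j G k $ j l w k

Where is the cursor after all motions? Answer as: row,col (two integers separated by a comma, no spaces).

After 1 (0): row=0 col=0 char='_'
After 2 (j): row=1 col=0 char='t'
After 3 (G): row=4 col=0 char='o'
After 4 (k): row=3 col=0 char='d'
After 5 ($): row=3 col=18 char='d'
After 6 (j): row=4 col=12 char='t'
After 7 (l): row=4 col=12 char='t'
After 8 (w): row=4 col=12 char='t'
After 9 (k): row=3 col=12 char='e'

Answer: 3,12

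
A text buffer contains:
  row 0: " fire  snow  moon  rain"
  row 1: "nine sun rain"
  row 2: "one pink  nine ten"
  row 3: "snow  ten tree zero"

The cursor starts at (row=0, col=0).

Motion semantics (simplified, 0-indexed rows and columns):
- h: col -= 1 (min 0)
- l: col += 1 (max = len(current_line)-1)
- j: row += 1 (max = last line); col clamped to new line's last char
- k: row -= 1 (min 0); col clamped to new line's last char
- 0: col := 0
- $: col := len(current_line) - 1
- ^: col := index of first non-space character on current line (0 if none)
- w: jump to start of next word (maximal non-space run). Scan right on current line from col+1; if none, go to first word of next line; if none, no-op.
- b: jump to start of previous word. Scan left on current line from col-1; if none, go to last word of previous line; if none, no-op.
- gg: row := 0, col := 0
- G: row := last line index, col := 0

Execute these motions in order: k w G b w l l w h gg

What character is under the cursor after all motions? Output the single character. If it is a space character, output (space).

After 1 (k): row=0 col=0 char='_'
After 2 (w): row=0 col=1 char='f'
After 3 (G): row=3 col=0 char='s'
After 4 (b): row=2 col=15 char='t'
After 5 (w): row=3 col=0 char='s'
After 6 (l): row=3 col=1 char='n'
After 7 (l): row=3 col=2 char='o'
After 8 (w): row=3 col=6 char='t'
After 9 (h): row=3 col=5 char='_'
After 10 (gg): row=0 col=0 char='_'

Answer: (space)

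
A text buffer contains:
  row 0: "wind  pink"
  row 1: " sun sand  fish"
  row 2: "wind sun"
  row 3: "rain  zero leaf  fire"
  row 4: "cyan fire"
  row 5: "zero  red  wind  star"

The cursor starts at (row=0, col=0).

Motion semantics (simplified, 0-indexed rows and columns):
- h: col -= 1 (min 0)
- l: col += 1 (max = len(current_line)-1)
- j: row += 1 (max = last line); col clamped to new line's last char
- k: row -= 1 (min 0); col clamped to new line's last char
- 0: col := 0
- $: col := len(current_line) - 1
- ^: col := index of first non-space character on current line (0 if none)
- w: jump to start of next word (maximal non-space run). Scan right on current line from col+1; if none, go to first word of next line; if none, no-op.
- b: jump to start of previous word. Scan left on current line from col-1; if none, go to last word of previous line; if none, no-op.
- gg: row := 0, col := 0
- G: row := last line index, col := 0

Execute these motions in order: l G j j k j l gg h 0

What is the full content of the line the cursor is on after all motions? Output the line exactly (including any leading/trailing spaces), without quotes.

Answer: wind  pink

Derivation:
After 1 (l): row=0 col=1 char='i'
After 2 (G): row=5 col=0 char='z'
After 3 (j): row=5 col=0 char='z'
After 4 (j): row=5 col=0 char='z'
After 5 (k): row=4 col=0 char='c'
After 6 (j): row=5 col=0 char='z'
After 7 (l): row=5 col=1 char='e'
After 8 (gg): row=0 col=0 char='w'
After 9 (h): row=0 col=0 char='w'
After 10 (0): row=0 col=0 char='w'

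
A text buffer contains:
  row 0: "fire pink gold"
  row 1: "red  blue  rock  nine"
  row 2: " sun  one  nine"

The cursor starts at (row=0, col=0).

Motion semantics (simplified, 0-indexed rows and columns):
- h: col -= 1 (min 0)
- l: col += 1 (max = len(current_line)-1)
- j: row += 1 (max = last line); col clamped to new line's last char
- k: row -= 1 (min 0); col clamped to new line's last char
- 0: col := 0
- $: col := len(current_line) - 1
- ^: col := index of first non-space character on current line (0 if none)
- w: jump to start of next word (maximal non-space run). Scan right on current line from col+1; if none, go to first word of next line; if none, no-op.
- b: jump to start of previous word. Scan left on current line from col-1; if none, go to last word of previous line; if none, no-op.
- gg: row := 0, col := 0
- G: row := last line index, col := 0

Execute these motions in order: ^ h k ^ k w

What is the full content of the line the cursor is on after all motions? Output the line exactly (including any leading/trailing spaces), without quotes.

After 1 (^): row=0 col=0 char='f'
After 2 (h): row=0 col=0 char='f'
After 3 (k): row=0 col=0 char='f'
After 4 (^): row=0 col=0 char='f'
After 5 (k): row=0 col=0 char='f'
After 6 (w): row=0 col=5 char='p'

Answer: fire pink gold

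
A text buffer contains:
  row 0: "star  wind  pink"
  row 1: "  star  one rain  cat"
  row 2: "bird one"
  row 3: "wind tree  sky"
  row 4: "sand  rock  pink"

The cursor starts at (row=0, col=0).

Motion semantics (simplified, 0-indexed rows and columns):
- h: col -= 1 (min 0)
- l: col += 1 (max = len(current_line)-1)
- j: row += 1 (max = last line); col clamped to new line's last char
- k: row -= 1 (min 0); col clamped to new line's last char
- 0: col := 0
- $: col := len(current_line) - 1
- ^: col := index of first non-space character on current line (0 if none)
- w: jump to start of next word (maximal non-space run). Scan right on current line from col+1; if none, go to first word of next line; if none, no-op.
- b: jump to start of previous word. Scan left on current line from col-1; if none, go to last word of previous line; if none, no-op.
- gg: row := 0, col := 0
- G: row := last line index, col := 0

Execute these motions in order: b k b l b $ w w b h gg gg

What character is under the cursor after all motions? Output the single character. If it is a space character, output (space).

Answer: s

Derivation:
After 1 (b): row=0 col=0 char='s'
After 2 (k): row=0 col=0 char='s'
After 3 (b): row=0 col=0 char='s'
After 4 (l): row=0 col=1 char='t'
After 5 (b): row=0 col=0 char='s'
After 6 ($): row=0 col=15 char='k'
After 7 (w): row=1 col=2 char='s'
After 8 (w): row=1 col=8 char='o'
After 9 (b): row=1 col=2 char='s'
After 10 (h): row=1 col=1 char='_'
After 11 (gg): row=0 col=0 char='s'
After 12 (gg): row=0 col=0 char='s'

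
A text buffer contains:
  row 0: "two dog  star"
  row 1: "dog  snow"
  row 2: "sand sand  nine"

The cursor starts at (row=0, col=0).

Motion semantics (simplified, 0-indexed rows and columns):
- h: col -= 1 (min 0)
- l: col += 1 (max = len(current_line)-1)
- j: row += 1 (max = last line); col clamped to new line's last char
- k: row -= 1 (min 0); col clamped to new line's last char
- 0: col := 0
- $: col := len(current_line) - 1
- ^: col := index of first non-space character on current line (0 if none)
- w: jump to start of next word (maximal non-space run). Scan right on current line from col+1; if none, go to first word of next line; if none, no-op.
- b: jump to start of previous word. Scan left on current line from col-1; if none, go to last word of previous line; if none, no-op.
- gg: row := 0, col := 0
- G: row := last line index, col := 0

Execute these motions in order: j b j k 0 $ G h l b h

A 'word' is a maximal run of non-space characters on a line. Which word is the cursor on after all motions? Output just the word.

Answer: sand

Derivation:
After 1 (j): row=1 col=0 char='d'
After 2 (b): row=0 col=9 char='s'
After 3 (j): row=1 col=8 char='w'
After 4 (k): row=0 col=8 char='_'
After 5 (0): row=0 col=0 char='t'
After 6 ($): row=0 col=12 char='r'
After 7 (G): row=2 col=0 char='s'
After 8 (h): row=2 col=0 char='s'
After 9 (l): row=2 col=1 char='a'
After 10 (b): row=2 col=0 char='s'
After 11 (h): row=2 col=0 char='s'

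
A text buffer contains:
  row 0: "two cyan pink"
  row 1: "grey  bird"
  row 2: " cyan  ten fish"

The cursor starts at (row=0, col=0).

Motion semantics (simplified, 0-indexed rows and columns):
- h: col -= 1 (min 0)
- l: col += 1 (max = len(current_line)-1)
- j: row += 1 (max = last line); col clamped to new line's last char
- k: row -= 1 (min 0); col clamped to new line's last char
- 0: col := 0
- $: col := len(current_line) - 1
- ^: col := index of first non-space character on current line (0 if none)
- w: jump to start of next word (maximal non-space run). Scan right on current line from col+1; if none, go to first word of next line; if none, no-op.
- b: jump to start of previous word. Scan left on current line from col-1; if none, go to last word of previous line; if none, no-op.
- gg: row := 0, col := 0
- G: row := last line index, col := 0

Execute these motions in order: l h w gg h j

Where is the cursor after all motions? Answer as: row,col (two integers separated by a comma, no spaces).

Answer: 1,0

Derivation:
After 1 (l): row=0 col=1 char='w'
After 2 (h): row=0 col=0 char='t'
After 3 (w): row=0 col=4 char='c'
After 4 (gg): row=0 col=0 char='t'
After 5 (h): row=0 col=0 char='t'
After 6 (j): row=1 col=0 char='g'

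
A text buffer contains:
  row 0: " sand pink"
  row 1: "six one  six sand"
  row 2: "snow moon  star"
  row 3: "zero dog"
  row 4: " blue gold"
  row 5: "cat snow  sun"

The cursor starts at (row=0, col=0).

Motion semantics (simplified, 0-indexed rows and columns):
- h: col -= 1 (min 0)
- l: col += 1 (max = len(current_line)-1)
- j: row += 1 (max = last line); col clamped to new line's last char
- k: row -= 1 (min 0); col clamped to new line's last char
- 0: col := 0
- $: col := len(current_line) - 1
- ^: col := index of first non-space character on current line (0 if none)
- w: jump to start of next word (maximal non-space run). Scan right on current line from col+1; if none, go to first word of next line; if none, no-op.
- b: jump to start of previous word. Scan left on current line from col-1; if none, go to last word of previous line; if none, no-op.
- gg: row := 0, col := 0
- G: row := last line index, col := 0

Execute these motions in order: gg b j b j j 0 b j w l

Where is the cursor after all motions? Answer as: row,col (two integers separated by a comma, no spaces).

Answer: 3,1

Derivation:
After 1 (gg): row=0 col=0 char='_'
After 2 (b): row=0 col=0 char='_'
After 3 (j): row=1 col=0 char='s'
After 4 (b): row=0 col=6 char='p'
After 5 (j): row=1 col=6 char='e'
After 6 (j): row=2 col=6 char='o'
After 7 (0): row=2 col=0 char='s'
After 8 (b): row=1 col=13 char='s'
After 9 (j): row=2 col=13 char='a'
After 10 (w): row=3 col=0 char='z'
After 11 (l): row=3 col=1 char='e'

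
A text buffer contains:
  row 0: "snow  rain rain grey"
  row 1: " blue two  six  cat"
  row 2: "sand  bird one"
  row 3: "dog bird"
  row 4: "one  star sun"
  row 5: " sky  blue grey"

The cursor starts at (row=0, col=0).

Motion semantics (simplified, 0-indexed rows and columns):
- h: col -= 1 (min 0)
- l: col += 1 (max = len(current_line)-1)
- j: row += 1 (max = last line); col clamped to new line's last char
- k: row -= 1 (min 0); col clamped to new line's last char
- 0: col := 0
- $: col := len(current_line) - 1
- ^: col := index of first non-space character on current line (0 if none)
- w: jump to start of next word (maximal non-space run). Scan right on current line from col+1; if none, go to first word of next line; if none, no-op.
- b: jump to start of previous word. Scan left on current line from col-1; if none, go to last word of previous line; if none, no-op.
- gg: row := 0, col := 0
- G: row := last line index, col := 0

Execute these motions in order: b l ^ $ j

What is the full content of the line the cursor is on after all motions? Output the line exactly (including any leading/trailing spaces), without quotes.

Answer:  blue two  six  cat

Derivation:
After 1 (b): row=0 col=0 char='s'
After 2 (l): row=0 col=1 char='n'
After 3 (^): row=0 col=0 char='s'
After 4 ($): row=0 col=19 char='y'
After 5 (j): row=1 col=18 char='t'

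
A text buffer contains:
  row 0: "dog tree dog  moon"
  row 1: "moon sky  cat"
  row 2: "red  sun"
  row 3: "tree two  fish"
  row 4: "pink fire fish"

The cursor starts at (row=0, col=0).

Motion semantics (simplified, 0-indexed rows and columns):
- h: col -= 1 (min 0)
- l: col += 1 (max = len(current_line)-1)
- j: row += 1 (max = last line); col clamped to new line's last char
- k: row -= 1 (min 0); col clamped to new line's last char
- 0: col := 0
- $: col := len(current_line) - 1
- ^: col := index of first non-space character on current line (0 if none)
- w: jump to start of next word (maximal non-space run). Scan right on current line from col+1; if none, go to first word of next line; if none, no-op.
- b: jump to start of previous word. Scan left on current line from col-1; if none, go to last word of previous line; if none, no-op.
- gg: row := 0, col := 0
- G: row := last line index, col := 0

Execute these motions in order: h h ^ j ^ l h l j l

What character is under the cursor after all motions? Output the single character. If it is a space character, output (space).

Answer: d

Derivation:
After 1 (h): row=0 col=0 char='d'
After 2 (h): row=0 col=0 char='d'
After 3 (^): row=0 col=0 char='d'
After 4 (j): row=1 col=0 char='m'
After 5 (^): row=1 col=0 char='m'
After 6 (l): row=1 col=1 char='o'
After 7 (h): row=1 col=0 char='m'
After 8 (l): row=1 col=1 char='o'
After 9 (j): row=2 col=1 char='e'
After 10 (l): row=2 col=2 char='d'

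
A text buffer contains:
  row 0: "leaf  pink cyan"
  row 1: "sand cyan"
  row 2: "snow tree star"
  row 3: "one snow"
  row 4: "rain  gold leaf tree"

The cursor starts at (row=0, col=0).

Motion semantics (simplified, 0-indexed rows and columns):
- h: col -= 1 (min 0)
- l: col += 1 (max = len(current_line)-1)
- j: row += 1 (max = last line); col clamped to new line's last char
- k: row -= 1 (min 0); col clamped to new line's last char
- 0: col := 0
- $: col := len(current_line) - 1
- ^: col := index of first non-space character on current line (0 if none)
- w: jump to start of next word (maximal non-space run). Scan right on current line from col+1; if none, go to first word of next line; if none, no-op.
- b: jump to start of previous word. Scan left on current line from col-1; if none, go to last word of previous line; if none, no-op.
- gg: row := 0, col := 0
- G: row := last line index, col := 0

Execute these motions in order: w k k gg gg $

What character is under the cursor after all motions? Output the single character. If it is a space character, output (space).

After 1 (w): row=0 col=6 char='p'
After 2 (k): row=0 col=6 char='p'
After 3 (k): row=0 col=6 char='p'
After 4 (gg): row=0 col=0 char='l'
After 5 (gg): row=0 col=0 char='l'
After 6 ($): row=0 col=14 char='n'

Answer: n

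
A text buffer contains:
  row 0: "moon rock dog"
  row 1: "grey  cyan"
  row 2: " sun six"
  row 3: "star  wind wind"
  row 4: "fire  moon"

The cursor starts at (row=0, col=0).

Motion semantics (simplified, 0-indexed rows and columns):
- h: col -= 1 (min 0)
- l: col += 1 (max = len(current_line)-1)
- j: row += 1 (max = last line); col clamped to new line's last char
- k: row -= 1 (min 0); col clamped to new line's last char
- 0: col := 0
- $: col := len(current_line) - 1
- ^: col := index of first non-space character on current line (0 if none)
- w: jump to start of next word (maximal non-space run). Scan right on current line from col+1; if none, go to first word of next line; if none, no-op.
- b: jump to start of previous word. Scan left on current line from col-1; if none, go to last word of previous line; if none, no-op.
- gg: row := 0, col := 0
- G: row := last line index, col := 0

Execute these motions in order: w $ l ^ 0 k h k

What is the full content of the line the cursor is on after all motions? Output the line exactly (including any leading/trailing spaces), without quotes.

After 1 (w): row=0 col=5 char='r'
After 2 ($): row=0 col=12 char='g'
After 3 (l): row=0 col=12 char='g'
After 4 (^): row=0 col=0 char='m'
After 5 (0): row=0 col=0 char='m'
After 6 (k): row=0 col=0 char='m'
After 7 (h): row=0 col=0 char='m'
After 8 (k): row=0 col=0 char='m'

Answer: moon rock dog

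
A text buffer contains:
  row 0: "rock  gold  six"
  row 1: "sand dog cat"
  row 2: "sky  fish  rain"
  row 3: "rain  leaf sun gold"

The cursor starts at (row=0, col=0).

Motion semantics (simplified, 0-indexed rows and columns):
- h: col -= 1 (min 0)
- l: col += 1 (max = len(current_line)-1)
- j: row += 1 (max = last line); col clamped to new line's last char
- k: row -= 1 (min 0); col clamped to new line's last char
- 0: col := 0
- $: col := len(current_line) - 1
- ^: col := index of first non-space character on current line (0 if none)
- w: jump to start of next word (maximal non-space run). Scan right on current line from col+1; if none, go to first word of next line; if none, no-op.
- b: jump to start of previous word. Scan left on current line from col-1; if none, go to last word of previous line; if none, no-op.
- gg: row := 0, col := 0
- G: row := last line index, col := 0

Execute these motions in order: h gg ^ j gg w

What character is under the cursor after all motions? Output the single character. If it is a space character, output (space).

After 1 (h): row=0 col=0 char='r'
After 2 (gg): row=0 col=0 char='r'
After 3 (^): row=0 col=0 char='r'
After 4 (j): row=1 col=0 char='s'
After 5 (gg): row=0 col=0 char='r'
After 6 (w): row=0 col=6 char='g'

Answer: g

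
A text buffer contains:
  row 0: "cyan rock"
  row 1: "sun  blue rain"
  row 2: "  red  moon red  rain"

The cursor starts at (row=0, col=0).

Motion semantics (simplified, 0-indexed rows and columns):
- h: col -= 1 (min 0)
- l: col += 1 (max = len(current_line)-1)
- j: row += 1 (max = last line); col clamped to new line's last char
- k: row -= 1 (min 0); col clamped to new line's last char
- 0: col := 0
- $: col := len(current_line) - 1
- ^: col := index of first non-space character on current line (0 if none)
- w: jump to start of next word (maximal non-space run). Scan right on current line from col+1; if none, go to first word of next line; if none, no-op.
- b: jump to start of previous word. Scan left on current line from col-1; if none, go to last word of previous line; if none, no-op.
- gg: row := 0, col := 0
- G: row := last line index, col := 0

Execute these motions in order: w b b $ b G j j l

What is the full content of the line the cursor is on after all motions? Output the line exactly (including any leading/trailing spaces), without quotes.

After 1 (w): row=0 col=5 char='r'
After 2 (b): row=0 col=0 char='c'
After 3 (b): row=0 col=0 char='c'
After 4 ($): row=0 col=8 char='k'
After 5 (b): row=0 col=5 char='r'
After 6 (G): row=2 col=0 char='_'
After 7 (j): row=2 col=0 char='_'
After 8 (j): row=2 col=0 char='_'
After 9 (l): row=2 col=1 char='_'

Answer:   red  moon red  rain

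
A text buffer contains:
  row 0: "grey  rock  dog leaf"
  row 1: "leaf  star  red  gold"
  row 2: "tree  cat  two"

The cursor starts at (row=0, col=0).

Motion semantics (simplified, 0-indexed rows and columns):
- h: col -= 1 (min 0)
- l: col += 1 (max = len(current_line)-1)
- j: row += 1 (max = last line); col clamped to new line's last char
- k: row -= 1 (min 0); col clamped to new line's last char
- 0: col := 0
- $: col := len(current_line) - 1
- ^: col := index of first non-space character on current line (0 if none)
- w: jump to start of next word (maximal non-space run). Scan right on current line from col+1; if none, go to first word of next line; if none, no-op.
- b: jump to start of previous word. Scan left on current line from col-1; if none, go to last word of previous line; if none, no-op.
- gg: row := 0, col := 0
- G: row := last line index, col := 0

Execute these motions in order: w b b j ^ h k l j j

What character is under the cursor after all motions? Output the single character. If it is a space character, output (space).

Answer: r

Derivation:
After 1 (w): row=0 col=6 char='r'
After 2 (b): row=0 col=0 char='g'
After 3 (b): row=0 col=0 char='g'
After 4 (j): row=1 col=0 char='l'
After 5 (^): row=1 col=0 char='l'
After 6 (h): row=1 col=0 char='l'
After 7 (k): row=0 col=0 char='g'
After 8 (l): row=0 col=1 char='r'
After 9 (j): row=1 col=1 char='e'
After 10 (j): row=2 col=1 char='r'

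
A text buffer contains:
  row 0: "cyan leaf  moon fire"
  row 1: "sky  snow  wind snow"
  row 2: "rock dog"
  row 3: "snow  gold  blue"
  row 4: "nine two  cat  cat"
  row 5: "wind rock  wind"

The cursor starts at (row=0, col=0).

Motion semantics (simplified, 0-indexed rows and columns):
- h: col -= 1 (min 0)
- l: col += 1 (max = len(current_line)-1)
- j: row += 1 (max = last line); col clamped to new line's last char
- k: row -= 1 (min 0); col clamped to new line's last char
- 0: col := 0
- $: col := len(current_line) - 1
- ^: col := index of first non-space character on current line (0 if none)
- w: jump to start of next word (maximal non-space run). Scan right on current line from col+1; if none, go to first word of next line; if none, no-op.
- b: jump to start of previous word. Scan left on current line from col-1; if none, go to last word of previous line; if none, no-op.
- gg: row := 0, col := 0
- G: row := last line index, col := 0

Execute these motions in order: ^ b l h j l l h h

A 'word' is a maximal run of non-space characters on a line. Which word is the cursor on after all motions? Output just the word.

After 1 (^): row=0 col=0 char='c'
After 2 (b): row=0 col=0 char='c'
After 3 (l): row=0 col=1 char='y'
After 4 (h): row=0 col=0 char='c'
After 5 (j): row=1 col=0 char='s'
After 6 (l): row=1 col=1 char='k'
After 7 (l): row=1 col=2 char='y'
After 8 (h): row=1 col=1 char='k'
After 9 (h): row=1 col=0 char='s'

Answer: sky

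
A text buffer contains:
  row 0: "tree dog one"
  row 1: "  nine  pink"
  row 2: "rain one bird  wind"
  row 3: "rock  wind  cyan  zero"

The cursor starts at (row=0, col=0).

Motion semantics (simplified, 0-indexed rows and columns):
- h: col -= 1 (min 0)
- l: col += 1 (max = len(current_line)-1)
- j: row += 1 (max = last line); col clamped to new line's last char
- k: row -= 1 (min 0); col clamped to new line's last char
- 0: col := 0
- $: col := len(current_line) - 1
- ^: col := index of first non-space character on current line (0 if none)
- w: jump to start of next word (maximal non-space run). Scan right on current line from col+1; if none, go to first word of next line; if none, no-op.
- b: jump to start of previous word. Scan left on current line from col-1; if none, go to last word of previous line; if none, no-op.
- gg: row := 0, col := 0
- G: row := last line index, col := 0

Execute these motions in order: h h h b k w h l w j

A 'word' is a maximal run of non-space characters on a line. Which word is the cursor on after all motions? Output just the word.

Answer: pink

Derivation:
After 1 (h): row=0 col=0 char='t'
After 2 (h): row=0 col=0 char='t'
After 3 (h): row=0 col=0 char='t'
After 4 (b): row=0 col=0 char='t'
After 5 (k): row=0 col=0 char='t'
After 6 (w): row=0 col=5 char='d'
After 7 (h): row=0 col=4 char='_'
After 8 (l): row=0 col=5 char='d'
After 9 (w): row=0 col=9 char='o'
After 10 (j): row=1 col=9 char='i'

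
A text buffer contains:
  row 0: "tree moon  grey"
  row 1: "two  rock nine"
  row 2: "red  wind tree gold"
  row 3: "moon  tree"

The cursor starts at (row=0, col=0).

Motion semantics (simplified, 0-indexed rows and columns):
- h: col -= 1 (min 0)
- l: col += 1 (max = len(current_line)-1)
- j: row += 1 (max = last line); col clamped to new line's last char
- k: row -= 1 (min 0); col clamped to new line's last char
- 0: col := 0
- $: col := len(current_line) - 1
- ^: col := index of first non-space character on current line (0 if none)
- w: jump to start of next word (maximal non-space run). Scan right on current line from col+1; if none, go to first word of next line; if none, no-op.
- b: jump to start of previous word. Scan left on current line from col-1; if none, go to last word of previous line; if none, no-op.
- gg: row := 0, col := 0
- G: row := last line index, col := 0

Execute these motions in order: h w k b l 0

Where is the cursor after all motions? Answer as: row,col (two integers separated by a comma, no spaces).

Answer: 0,0

Derivation:
After 1 (h): row=0 col=0 char='t'
After 2 (w): row=0 col=5 char='m'
After 3 (k): row=0 col=5 char='m'
After 4 (b): row=0 col=0 char='t'
After 5 (l): row=0 col=1 char='r'
After 6 (0): row=0 col=0 char='t'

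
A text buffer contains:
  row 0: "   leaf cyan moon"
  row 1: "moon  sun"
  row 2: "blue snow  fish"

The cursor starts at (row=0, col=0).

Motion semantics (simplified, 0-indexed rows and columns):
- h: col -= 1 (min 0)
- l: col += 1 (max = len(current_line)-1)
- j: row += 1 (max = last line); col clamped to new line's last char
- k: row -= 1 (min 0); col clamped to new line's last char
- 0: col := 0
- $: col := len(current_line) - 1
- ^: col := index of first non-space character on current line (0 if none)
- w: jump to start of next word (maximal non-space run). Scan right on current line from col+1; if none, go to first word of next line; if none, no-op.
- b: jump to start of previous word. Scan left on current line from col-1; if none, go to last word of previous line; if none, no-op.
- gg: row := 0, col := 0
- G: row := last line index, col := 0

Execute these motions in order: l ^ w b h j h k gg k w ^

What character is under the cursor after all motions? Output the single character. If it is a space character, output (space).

Answer: l

Derivation:
After 1 (l): row=0 col=1 char='_'
After 2 (^): row=0 col=3 char='l'
After 3 (w): row=0 col=8 char='c'
After 4 (b): row=0 col=3 char='l'
After 5 (h): row=0 col=2 char='_'
After 6 (j): row=1 col=2 char='o'
After 7 (h): row=1 col=1 char='o'
After 8 (k): row=0 col=1 char='_'
After 9 (gg): row=0 col=0 char='_'
After 10 (k): row=0 col=0 char='_'
After 11 (w): row=0 col=3 char='l'
After 12 (^): row=0 col=3 char='l'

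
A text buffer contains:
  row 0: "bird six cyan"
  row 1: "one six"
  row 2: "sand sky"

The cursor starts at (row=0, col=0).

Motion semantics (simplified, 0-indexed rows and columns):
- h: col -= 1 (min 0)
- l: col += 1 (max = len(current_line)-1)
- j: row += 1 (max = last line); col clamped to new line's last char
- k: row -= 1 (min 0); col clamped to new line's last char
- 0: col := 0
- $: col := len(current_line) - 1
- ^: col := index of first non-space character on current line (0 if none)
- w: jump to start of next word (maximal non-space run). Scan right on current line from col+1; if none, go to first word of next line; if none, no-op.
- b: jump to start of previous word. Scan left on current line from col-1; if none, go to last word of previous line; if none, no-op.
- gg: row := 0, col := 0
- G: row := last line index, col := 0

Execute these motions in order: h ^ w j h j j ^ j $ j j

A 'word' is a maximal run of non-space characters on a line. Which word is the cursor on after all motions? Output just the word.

Answer: sky

Derivation:
After 1 (h): row=0 col=0 char='b'
After 2 (^): row=0 col=0 char='b'
After 3 (w): row=0 col=5 char='s'
After 4 (j): row=1 col=5 char='i'
After 5 (h): row=1 col=4 char='s'
After 6 (j): row=2 col=4 char='_'
After 7 (j): row=2 col=4 char='_'
After 8 (^): row=2 col=0 char='s'
After 9 (j): row=2 col=0 char='s'
After 10 ($): row=2 col=7 char='y'
After 11 (j): row=2 col=7 char='y'
After 12 (j): row=2 col=7 char='y'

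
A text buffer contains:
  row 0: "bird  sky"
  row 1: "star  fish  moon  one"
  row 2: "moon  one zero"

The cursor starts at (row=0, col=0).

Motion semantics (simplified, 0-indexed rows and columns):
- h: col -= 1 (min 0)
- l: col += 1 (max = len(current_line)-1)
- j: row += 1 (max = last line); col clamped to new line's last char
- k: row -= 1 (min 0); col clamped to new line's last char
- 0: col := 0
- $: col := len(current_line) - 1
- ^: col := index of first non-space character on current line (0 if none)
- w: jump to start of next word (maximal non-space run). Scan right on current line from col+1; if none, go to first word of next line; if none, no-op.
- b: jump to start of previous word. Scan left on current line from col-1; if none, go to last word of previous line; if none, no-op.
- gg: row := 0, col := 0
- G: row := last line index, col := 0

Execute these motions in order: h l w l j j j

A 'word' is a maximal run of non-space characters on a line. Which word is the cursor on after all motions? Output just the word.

After 1 (h): row=0 col=0 char='b'
After 2 (l): row=0 col=1 char='i'
After 3 (w): row=0 col=6 char='s'
After 4 (l): row=0 col=7 char='k'
After 5 (j): row=1 col=7 char='i'
After 6 (j): row=2 col=7 char='n'
After 7 (j): row=2 col=7 char='n'

Answer: one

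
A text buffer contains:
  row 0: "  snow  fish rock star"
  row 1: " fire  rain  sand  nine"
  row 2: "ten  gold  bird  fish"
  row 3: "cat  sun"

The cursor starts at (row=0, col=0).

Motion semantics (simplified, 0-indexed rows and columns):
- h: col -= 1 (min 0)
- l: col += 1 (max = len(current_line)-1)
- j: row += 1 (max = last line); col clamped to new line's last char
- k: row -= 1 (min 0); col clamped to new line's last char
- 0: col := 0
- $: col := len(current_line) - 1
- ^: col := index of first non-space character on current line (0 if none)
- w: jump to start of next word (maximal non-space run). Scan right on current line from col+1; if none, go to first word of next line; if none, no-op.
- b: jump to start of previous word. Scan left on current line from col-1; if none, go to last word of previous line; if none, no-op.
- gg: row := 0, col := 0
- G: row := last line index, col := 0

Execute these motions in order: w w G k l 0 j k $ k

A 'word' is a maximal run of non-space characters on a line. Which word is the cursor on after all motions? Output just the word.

After 1 (w): row=0 col=2 char='s'
After 2 (w): row=0 col=8 char='f'
After 3 (G): row=3 col=0 char='c'
After 4 (k): row=2 col=0 char='t'
After 5 (l): row=2 col=1 char='e'
After 6 (0): row=2 col=0 char='t'
After 7 (j): row=3 col=0 char='c'
After 8 (k): row=2 col=0 char='t'
After 9 ($): row=2 col=20 char='h'
After 10 (k): row=1 col=20 char='i'

Answer: nine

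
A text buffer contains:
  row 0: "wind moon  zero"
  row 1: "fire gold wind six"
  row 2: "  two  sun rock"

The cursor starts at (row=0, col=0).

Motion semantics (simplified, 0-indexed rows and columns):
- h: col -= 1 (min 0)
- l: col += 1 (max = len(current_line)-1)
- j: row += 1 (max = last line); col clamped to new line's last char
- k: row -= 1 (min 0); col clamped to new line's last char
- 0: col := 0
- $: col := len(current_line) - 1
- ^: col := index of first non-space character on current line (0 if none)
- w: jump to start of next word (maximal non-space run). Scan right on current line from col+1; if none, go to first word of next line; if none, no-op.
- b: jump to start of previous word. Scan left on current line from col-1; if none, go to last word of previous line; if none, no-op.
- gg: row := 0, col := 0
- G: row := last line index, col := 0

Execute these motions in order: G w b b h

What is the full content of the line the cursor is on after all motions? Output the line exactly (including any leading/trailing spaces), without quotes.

After 1 (G): row=2 col=0 char='_'
After 2 (w): row=2 col=2 char='t'
After 3 (b): row=1 col=15 char='s'
After 4 (b): row=1 col=10 char='w'
After 5 (h): row=1 col=9 char='_'

Answer: fire gold wind six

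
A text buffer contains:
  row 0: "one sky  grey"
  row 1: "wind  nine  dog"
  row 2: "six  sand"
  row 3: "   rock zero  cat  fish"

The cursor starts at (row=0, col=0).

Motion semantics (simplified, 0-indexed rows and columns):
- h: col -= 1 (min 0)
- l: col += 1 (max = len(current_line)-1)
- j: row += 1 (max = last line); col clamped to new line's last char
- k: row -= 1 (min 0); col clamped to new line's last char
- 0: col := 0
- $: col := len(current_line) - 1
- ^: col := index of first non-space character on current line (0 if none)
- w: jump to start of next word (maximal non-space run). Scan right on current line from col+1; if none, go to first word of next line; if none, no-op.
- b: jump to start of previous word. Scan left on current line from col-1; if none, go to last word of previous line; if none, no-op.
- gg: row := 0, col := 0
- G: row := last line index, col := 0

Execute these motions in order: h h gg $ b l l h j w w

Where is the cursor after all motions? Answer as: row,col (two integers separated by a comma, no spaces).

Answer: 2,0

Derivation:
After 1 (h): row=0 col=0 char='o'
After 2 (h): row=0 col=0 char='o'
After 3 (gg): row=0 col=0 char='o'
After 4 ($): row=0 col=12 char='y'
After 5 (b): row=0 col=9 char='g'
After 6 (l): row=0 col=10 char='r'
After 7 (l): row=0 col=11 char='e'
After 8 (h): row=0 col=10 char='r'
After 9 (j): row=1 col=10 char='_'
After 10 (w): row=1 col=12 char='d'
After 11 (w): row=2 col=0 char='s'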